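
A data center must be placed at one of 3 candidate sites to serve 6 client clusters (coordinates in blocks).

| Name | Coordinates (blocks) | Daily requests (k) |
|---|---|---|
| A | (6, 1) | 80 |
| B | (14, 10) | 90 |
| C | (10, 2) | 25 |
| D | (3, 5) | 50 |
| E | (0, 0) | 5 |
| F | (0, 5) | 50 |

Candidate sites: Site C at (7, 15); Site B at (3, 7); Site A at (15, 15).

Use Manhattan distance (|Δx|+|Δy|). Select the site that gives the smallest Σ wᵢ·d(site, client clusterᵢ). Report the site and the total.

Total weighted distance at each candidate:
  Site C (7, 15): total = 4340
  Site B (3, 7): total = 2680
  Site A (15, 15): total = 5330
Minimum is at Site B with total 2680 blocks.

Site B, total 2680 blocks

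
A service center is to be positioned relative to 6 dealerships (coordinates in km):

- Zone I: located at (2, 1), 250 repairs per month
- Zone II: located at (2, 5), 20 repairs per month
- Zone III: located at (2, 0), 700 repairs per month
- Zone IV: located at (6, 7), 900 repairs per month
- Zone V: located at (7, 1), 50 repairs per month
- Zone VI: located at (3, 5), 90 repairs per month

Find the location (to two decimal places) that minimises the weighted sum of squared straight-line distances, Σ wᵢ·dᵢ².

The minimiser of Σwᵢ‖p−pᵢ‖² is the weighted centroid p* = (Σwᵢpᵢ)/(Σwᵢ).
Σwᵢ = 2010.
Σwᵢxᵢ = 250·2 + 20·2 + 700·2 + 900·6 + 50·7 + 90·3 = 7960.
Σwᵢyᵢ = 250·1 + 20·5 + 700·0 + 900·7 + 50·1 + 90·5 = 7150.
x* = 7960/2010 = 3.96, y* = 7150/2010 = 3.56.

(3.96, 3.56)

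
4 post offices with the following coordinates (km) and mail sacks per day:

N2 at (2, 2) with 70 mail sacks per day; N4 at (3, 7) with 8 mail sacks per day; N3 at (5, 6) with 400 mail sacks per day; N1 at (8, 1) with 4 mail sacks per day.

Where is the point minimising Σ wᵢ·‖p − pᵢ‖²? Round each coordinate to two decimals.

(4.56, 5.39)

The minimiser of Σwᵢ‖p−pᵢ‖² is the weighted centroid p* = (Σwᵢpᵢ)/(Σwᵢ).
Σwᵢ = 482.
Σwᵢxᵢ = 70·2 + 8·3 + 400·5 + 4·8 = 2196.
Σwᵢyᵢ = 70·2 + 8·7 + 400·6 + 4·1 = 2600.
x* = 2196/482 = 4.56, y* = 2600/482 = 5.39.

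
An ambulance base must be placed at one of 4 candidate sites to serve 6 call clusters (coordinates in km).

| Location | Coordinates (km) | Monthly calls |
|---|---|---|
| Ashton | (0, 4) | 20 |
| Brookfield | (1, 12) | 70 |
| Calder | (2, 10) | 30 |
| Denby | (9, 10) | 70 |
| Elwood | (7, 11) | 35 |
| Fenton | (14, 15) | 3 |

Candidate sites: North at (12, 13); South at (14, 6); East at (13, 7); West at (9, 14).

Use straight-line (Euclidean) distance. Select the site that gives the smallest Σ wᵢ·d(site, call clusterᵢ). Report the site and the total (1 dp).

Total weighted distance at each candidate:
  North (12, 13): total = 1880.3
  South (14, 6): total = 2440.9
  East (13, 7): total = 2145.5
  West (9, 14): total = 1509.7
Minimum is at West with total 1509.7 km.

West, total 1509.7 km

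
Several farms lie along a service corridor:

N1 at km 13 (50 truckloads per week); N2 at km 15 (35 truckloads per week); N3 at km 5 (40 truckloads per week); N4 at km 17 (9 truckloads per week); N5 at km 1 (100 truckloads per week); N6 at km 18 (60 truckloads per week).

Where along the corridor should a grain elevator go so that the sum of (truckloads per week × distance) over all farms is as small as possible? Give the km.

For a sum of weighted absolute distances on a line, the optimum is the weighted median (not the mean). Total weight W = 294; half-weight = 147.
Sort by position and accumulate weight:
  km 1 (N5, w=100) → cum 100
  km 5 (N3, w=40) → cum 140
  km 13 (N1, w=50) → cum 190  ≥ 147 → median here
  km 15 (N2, w=35) → cum 225
  km 17 (N4, w=9) → cum 234
  km 18 (N6, w=60) → cum 294
Optimal location: km 13.

x = 13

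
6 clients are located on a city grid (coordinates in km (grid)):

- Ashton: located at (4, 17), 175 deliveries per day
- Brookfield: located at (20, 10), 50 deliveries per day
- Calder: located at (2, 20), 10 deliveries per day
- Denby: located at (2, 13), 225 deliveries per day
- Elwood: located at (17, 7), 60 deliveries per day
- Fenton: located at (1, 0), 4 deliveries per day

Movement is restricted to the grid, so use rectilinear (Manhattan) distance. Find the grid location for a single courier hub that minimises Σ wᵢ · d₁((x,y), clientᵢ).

(4, 13)

Manhattan distance separates: Σwᵢ(|x−xᵢ|+|y−yᵢ|) = Σwᵢ|x−xᵢ| + Σwᵢ|y−yᵢ|, so x and y are optimised independently as 1-D weighted medians.
Total weight W = 524; half = 262.
x-coordinate, sorted with cumulative weight:
  x=1 (Fenton, w=4) cum 4
  x=2 (Calder, w=10) cum 14
  x=2 (Denby, w=225) cum 239
  x=4 (Ashton, w=175) cum 414  ← median
  x=17 (Elwood, w=60) cum 474
  x=20 (Brookfield, w=50) cum 524
⇒ x* = 4
y-coordinate, sorted with cumulative weight:
  y=0 (Fenton, w=4) cum 4
  y=7 (Elwood, w=60) cum 64
  y=10 (Brookfield, w=50) cum 114
  y=13 (Denby, w=225) cum 339  ← median
  y=17 (Ashton, w=175) cum 514
  y=20 (Calder, w=10) cum 524
⇒ y* = 13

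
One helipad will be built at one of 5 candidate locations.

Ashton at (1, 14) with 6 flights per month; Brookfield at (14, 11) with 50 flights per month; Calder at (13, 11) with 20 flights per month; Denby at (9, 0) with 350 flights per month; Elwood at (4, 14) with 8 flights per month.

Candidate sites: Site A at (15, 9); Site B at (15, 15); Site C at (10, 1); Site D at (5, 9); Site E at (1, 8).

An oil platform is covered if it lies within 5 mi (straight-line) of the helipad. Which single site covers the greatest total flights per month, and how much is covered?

Site C, covering 350

Coverage radius r = 5 mi; a point is covered iff (Δx)²+(Δy)² ≤ 5² = 25.
  Site A (15, 9): covers {Brookfield, Calder} → 70
  Site B (15, 15): covers {Brookfield, Calder} → 70
  Site C (10, 1): covers {Denby} → 350
  Site D (5, 9): covers {none} → 0
  Site E (1, 8): covers {none} → 0
Maximum coverage at Site C: 350 flights per month.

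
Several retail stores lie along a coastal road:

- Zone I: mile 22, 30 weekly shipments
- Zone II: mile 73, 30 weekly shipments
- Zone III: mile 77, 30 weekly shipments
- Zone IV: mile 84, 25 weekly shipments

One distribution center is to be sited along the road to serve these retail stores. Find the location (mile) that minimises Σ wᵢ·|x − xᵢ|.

x = 73

For a sum of weighted absolute distances on a line, the optimum is the weighted median (not the mean). Total weight W = 115; half-weight = 57.5.
Sort by position and accumulate weight:
  mile 22 (Zone I, w=30) → cum 30
  mile 73 (Zone II, w=30) → cum 60  ≥ 57.5 → median here
  mile 77 (Zone III, w=30) → cum 90
  mile 84 (Zone IV, w=25) → cum 115
Optimal location: mile 73.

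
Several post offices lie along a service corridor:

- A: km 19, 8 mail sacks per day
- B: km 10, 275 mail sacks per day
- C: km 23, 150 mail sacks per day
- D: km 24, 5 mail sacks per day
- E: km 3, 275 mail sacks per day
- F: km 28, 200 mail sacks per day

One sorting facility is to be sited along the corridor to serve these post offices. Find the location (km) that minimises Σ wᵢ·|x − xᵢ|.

x = 10

For a sum of weighted absolute distances on a line, the optimum is the weighted median (not the mean). Total weight W = 913; half-weight = 456.5.
Sort by position and accumulate weight:
  km 3 (E, w=275) → cum 275
  km 10 (B, w=275) → cum 550  ≥ 456.5 → median here
  km 19 (A, w=8) → cum 558
  km 23 (C, w=150) → cum 708
  km 24 (D, w=5) → cum 713
  km 28 (F, w=200) → cum 913
Optimal location: km 10.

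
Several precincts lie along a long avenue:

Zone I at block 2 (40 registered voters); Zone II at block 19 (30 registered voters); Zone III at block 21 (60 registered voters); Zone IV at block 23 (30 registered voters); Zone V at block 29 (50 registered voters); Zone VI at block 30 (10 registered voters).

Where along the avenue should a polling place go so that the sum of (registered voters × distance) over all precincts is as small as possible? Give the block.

For a sum of weighted absolute distances on a line, the optimum is the weighted median (not the mean). Total weight W = 220; half-weight = 110.
Sort by position and accumulate weight:
  block 2 (Zone I, w=40) → cum 40
  block 19 (Zone II, w=30) → cum 70
  block 21 (Zone III, w=60) → cum 130  ≥ 110 → median here
  block 23 (Zone IV, w=30) → cum 160
  block 29 (Zone V, w=50) → cum 210
  block 30 (Zone VI, w=10) → cum 220
Optimal location: block 21.

x = 21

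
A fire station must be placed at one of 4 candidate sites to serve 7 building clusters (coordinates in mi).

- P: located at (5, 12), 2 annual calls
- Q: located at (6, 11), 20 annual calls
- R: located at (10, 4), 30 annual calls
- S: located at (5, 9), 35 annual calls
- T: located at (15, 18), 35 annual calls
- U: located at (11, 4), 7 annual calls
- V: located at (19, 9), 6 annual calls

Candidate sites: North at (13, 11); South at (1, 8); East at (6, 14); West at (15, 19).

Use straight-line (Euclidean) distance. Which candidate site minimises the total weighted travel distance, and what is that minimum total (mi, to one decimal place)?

North, total 1016.9 mi

Total weighted distance at each candidate:
  North (13, 11): total = 1016.9
  South (1, 8): total = 1353.4
  East (6, 14): total = 1072.6
  West (15, 19): total = 1442.9
Minimum is at North with total 1016.9 mi.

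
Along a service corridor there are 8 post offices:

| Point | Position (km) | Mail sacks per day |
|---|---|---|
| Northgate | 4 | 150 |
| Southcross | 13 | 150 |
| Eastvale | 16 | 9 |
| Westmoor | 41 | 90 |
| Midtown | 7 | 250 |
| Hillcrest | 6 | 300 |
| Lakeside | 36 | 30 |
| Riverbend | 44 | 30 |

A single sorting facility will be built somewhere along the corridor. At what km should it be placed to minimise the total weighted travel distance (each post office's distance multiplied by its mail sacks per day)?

For a sum of weighted absolute distances on a line, the optimum is the weighted median (not the mean). Total weight W = 1009; half-weight = 504.5.
Sort by position and accumulate weight:
  km 4 (Northgate, w=150) → cum 150
  km 6 (Hillcrest, w=300) → cum 450
  km 7 (Midtown, w=250) → cum 700  ≥ 504.5 → median here
  km 13 (Southcross, w=150) → cum 850
  km 16 (Eastvale, w=9) → cum 859
  km 36 (Lakeside, w=30) → cum 889
  km 41 (Westmoor, w=90) → cum 979
  km 44 (Riverbend, w=30) → cum 1009
Optimal location: km 7.

x = 7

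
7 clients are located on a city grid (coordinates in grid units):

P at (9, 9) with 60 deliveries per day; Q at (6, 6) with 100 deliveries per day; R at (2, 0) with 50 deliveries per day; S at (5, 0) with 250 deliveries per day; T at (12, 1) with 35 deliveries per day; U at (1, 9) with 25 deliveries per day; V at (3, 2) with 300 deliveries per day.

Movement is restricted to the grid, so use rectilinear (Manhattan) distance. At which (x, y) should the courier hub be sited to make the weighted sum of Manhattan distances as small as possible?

Manhattan distance separates: Σwᵢ(|x−xᵢ|+|y−yᵢ|) = Σwᵢ|x−xᵢ| + Σwᵢ|y−yᵢ|, so x and y are optimised independently as 1-D weighted medians.
Total weight W = 820; half = 410.
x-coordinate, sorted with cumulative weight:
  x=1 (U, w=25) cum 25
  x=2 (R, w=50) cum 75
  x=3 (V, w=300) cum 375
  x=5 (S, w=250) cum 625  ← median
  x=6 (Q, w=100) cum 725
  x=9 (P, w=60) cum 785
  x=12 (T, w=35) cum 820
⇒ x* = 5
y-coordinate, sorted with cumulative weight:
  y=0 (R, w=50) cum 50
  y=0 (S, w=250) cum 300
  y=1 (T, w=35) cum 335
  y=2 (V, w=300) cum 635  ← median
  y=6 (Q, w=100) cum 735
  y=9 (P, w=60) cum 795
  y=9 (U, w=25) cum 820
⇒ y* = 2

(5, 2)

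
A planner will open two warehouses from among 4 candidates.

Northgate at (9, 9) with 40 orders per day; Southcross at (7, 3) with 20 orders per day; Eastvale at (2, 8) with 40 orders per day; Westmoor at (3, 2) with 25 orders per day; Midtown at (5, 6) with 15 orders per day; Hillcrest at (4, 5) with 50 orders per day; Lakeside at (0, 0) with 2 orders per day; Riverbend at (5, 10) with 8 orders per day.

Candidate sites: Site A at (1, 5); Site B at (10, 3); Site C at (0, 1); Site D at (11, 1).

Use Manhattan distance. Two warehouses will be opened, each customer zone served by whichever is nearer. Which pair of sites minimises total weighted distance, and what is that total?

Evaluate every pair (each demand assigned to the nearer of the two):
  {Site A, Site B}: total = 934
  {Site A, Site D}: total = 1114
  {Site A, Site C}: total = 1199
  {Site B, Site C}: total = 1418
  {Site C, Site D}: total = 1644
  {Site B, Site D}: total = 1700
Best pair: {Site A, Site B} with total 934.

{Site A, Site B}, total 934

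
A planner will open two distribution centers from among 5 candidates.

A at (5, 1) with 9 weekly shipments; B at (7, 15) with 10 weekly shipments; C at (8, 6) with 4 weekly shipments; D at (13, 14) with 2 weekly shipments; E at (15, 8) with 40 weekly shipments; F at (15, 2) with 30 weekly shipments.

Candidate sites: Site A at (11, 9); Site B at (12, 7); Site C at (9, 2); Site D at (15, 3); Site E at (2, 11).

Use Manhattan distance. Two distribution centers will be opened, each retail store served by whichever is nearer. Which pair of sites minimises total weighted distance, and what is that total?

Evaluate every pair (each demand assigned to the nearer of the two):
  {Site B, Site D}: total = 464
  {Site C, Site D}: total = 471
  {Site A, Site D}: total = 476
  {Site D, Site E}: total = 494
  {Site B, Site C}: total = 551
  {Site A, Site C}: total = 559
  {Site B, Site E}: total = 643
  {Site A, Site B}: total = 651
  {Site A, Site E}: total = 775
  {Site C, Site E}: total = 843
Best pair: {Site B, Site D} with total 464.

{Site B, Site D}, total 464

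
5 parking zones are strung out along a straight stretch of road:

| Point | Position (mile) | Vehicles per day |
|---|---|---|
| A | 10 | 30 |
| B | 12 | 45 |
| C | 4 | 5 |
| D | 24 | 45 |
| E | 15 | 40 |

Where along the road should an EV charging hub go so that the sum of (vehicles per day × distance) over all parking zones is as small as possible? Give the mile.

x = 15

For a sum of weighted absolute distances on a line, the optimum is the weighted median (not the mean). Total weight W = 165; half-weight = 82.5.
Sort by position and accumulate weight:
  mile 4 (C, w=5) → cum 5
  mile 10 (A, w=30) → cum 35
  mile 12 (B, w=45) → cum 80
  mile 15 (E, w=40) → cum 120  ≥ 82.5 → median here
  mile 24 (D, w=45) → cum 165
Optimal location: mile 15.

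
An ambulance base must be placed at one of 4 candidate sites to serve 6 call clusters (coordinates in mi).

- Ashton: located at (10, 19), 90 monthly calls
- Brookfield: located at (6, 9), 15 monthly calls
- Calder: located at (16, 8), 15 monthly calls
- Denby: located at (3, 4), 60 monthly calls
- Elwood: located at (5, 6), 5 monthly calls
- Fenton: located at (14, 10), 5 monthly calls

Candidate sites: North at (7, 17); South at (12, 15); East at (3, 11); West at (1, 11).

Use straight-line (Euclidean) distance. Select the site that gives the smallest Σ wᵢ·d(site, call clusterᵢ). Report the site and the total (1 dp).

North, total 1557.8 mi

Total weighted distance at each candidate:
  North (7, 17): total = 1557.8
  South (12, 15): total = 1587.4
  East (3, 11): total = 1713.1
  West (1, 11): total = 1928.0
Minimum is at North with total 1557.8 mi.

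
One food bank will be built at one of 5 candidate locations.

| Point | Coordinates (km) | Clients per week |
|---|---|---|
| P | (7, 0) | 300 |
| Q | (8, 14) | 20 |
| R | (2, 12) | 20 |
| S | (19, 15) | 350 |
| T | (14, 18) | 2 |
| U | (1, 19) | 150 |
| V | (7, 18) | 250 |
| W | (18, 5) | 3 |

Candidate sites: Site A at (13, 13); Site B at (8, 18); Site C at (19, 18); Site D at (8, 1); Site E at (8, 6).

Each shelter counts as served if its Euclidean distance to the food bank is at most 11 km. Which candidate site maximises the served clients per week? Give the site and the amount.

Site A, covering 625

Coverage radius r = 11 km; a point is covered iff (Δx)²+(Δy)² ≤ 11² = 121.
  Site A (13, 13): covers {Q, S, T, V, W} → 625
  Site B (8, 18): covers {Q, R, T, U, V} → 442
  Site C (19, 18): covers {S, T} → 352
  Site D (8, 1): covers {P, W} → 303
  Site E (8, 6): covers {P, Q, R, W} → 343
Maximum coverage at Site A: 625 clients per week.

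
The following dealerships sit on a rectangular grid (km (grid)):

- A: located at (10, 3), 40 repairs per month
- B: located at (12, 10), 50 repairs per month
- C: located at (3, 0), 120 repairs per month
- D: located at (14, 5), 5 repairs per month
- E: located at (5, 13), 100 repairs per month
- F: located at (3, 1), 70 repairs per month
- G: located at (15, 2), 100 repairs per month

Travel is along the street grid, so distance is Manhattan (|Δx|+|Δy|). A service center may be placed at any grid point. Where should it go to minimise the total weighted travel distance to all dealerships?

Manhattan distance separates: Σwᵢ(|x−xᵢ|+|y−yᵢ|) = Σwᵢ|x−xᵢ| + Σwᵢ|y−yᵢ|, so x and y are optimised independently as 1-D weighted medians.
Total weight W = 485; half = 242.5.
x-coordinate, sorted with cumulative weight:
  x=3 (C, w=120) cum 120
  x=3 (F, w=70) cum 190
  x=5 (E, w=100) cum 290  ← median
  x=10 (A, w=40) cum 330
  x=12 (B, w=50) cum 380
  x=14 (D, w=5) cum 385
  x=15 (G, w=100) cum 485
⇒ x* = 5
y-coordinate, sorted with cumulative weight:
  y=0 (C, w=120) cum 120
  y=1 (F, w=70) cum 190
  y=2 (G, w=100) cum 290  ← median
  y=3 (A, w=40) cum 330
  y=5 (D, w=5) cum 335
  y=10 (B, w=50) cum 385
  y=13 (E, w=100) cum 485
⇒ y* = 2

(5, 2)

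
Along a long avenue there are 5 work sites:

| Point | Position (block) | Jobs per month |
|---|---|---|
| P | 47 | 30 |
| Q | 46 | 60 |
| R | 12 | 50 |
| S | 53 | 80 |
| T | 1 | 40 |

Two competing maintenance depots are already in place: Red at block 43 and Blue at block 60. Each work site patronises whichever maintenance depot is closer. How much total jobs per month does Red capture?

180

The indifferent point is the midpoint (43+60)/2 = 51.5; work sites left of it (closer to Red at 43) go to Red, those right go to Blue.
  T at 1 (w=40) → Red
  R at 12 (w=50) → Red
  Q at 46 (w=60) → Red
  P at 47 (w=30) → Red
  S at 53 (w=80) → Blue
Red captures 180; Blue captures 80.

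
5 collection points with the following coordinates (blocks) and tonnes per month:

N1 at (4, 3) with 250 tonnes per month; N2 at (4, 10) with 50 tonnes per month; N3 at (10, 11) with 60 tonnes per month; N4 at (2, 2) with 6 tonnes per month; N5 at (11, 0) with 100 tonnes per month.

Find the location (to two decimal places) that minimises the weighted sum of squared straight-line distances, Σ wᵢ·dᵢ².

(6.25, 4.12)

The minimiser of Σwᵢ‖p−pᵢ‖² is the weighted centroid p* = (Σwᵢpᵢ)/(Σwᵢ).
Σwᵢ = 466.
Σwᵢxᵢ = 250·4 + 50·4 + 60·10 + 6·2 + 100·11 = 2912.
Σwᵢyᵢ = 250·3 + 50·10 + 60·11 + 6·2 + 100·0 = 1922.
x* = 2912/466 = 6.25, y* = 1922/466 = 4.12.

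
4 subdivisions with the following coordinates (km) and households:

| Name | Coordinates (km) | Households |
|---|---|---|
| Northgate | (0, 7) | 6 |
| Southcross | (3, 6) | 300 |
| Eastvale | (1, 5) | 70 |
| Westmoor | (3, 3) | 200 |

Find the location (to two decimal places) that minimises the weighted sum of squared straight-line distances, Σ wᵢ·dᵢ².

The minimiser of Σwᵢ‖p−pᵢ‖² is the weighted centroid p* = (Σwᵢpᵢ)/(Σwᵢ).
Σwᵢ = 576.
Σwᵢxᵢ = 6·0 + 300·3 + 70·1 + 200·3 = 1570.
Σwᵢyᵢ = 6·7 + 300·6 + 70·5 + 200·3 = 2792.
x* = 1570/576 = 2.73, y* = 2792/576 = 4.85.

(2.73, 4.85)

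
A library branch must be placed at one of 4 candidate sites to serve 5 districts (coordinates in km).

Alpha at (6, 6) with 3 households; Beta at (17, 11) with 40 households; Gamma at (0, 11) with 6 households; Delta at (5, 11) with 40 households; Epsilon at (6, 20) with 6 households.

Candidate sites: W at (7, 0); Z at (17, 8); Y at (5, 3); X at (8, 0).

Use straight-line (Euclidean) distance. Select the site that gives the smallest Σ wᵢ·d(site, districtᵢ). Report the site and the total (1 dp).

Total weighted distance at each candidate:
  W (7, 0): total = 1258.5
  Z (17, 8): total = 849.6
  Y (5, 3): total = 1065.2
  X (8, 0): total = 1245.8
Minimum is at Z with total 849.6 km.

Z, total 849.6 km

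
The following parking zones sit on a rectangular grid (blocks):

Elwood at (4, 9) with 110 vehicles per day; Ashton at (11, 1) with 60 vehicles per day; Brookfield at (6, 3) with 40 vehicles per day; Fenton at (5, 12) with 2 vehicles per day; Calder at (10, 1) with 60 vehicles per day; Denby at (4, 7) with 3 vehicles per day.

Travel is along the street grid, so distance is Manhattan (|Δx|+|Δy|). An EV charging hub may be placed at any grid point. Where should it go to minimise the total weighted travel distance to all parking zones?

Manhattan distance separates: Σwᵢ(|x−xᵢ|+|y−yᵢ|) = Σwᵢ|x−xᵢ| + Σwᵢ|y−yᵢ|, so x and y are optimised independently as 1-D weighted medians.
Total weight W = 275; half = 137.5.
x-coordinate, sorted with cumulative weight:
  x=4 (Elwood, w=110) cum 110
  x=4 (Denby, w=3) cum 113
  x=5 (Fenton, w=2) cum 115
  x=6 (Brookfield, w=40) cum 155  ← median
  x=10 (Calder, w=60) cum 215
  x=11 (Ashton, w=60) cum 275
⇒ x* = 6
y-coordinate, sorted with cumulative weight:
  y=1 (Ashton, w=60) cum 60
  y=1 (Calder, w=60) cum 120
  y=3 (Brookfield, w=40) cum 160  ← median
  y=7 (Denby, w=3) cum 163
  y=9 (Elwood, w=110) cum 273
  y=12 (Fenton, w=2) cum 275
⇒ y* = 3

(6, 3)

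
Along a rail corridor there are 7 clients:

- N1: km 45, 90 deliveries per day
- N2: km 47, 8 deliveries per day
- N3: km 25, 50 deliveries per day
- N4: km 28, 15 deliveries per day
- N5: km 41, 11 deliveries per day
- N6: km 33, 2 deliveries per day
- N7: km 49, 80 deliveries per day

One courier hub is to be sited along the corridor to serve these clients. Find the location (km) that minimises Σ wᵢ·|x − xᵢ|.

x = 45

For a sum of weighted absolute distances on a line, the optimum is the weighted median (not the mean). Total weight W = 256; half-weight = 128.
Sort by position and accumulate weight:
  km 25 (N3, w=50) → cum 50
  km 28 (N4, w=15) → cum 65
  km 33 (N6, w=2) → cum 67
  km 41 (N5, w=11) → cum 78
  km 45 (N1, w=90) → cum 168  ≥ 128 → median here
  km 47 (N2, w=8) → cum 176
  km 49 (N7, w=80) → cum 256
Optimal location: km 45.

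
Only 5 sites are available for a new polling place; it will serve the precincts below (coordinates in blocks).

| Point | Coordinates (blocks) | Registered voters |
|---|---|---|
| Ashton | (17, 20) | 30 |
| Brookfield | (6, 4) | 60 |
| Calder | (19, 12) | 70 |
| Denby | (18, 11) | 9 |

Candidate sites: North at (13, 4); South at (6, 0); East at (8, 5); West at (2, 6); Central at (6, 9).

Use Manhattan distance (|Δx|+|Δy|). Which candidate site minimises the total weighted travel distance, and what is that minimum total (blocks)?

North, total 2108 blocks

Total weighted distance at each candidate:
  North (13, 4): total = 2108
  South (6, 0): total = 3127
  East (8, 5): total = 2304
  West (2, 6): total = 3029
  Central (6, 9): total = 2206
Minimum is at North with total 2108 blocks.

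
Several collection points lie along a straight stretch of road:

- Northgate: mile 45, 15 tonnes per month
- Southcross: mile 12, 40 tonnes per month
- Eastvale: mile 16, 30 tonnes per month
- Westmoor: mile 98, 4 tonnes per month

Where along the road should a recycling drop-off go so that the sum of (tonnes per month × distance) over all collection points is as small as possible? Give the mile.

x = 16

For a sum of weighted absolute distances on a line, the optimum is the weighted median (not the mean). Total weight W = 89; half-weight = 44.5.
Sort by position and accumulate weight:
  mile 12 (Southcross, w=40) → cum 40
  mile 16 (Eastvale, w=30) → cum 70  ≥ 44.5 → median here
  mile 45 (Northgate, w=15) → cum 85
  mile 98 (Westmoor, w=4) → cum 89
Optimal location: mile 16.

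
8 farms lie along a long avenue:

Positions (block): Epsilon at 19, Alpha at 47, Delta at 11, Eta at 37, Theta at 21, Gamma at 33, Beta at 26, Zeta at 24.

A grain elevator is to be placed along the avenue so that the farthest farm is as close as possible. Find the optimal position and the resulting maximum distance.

location 29, max distance 18

The 1-center on a line is the midpoint of the two extreme points: leftmost at 11, rightmost at 47.
Optimal location = (11 + 47)/2 = 29; maximum distance = (47 − 11)/2 = 18.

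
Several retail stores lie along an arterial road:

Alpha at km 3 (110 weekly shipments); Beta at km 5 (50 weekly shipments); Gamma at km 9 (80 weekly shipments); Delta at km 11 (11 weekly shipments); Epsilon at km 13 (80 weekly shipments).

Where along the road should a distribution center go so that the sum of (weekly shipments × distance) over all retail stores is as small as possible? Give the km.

For a sum of weighted absolute distances on a line, the optimum is the weighted median (not the mean). Total weight W = 331; half-weight = 165.5.
Sort by position and accumulate weight:
  km 3 (Alpha, w=110) → cum 110
  km 5 (Beta, w=50) → cum 160
  km 9 (Gamma, w=80) → cum 240  ≥ 165.5 → median here
  km 11 (Delta, w=11) → cum 251
  km 13 (Epsilon, w=80) → cum 331
Optimal location: km 9.

x = 9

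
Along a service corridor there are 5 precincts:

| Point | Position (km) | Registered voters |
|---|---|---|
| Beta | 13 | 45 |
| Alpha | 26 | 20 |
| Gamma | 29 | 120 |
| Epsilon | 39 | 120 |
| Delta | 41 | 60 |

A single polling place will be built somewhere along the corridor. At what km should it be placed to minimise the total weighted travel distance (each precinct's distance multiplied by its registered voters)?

For a sum of weighted absolute distances on a line, the optimum is the weighted median (not the mean). Total weight W = 365; half-weight = 182.5.
Sort by position and accumulate weight:
  km 13 (Beta, w=45) → cum 45
  km 26 (Alpha, w=20) → cum 65
  km 29 (Gamma, w=120) → cum 185  ≥ 182.5 → median here
  km 39 (Epsilon, w=120) → cum 305
  km 41 (Delta, w=60) → cum 365
Optimal location: km 29.

x = 29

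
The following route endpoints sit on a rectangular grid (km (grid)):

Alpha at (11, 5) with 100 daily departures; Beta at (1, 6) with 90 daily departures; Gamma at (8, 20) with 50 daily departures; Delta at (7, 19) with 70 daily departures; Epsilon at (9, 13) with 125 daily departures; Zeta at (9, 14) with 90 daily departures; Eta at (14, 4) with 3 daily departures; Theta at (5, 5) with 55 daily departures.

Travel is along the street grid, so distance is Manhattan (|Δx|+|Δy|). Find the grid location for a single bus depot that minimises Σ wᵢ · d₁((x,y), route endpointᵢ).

(9, 13)

Manhattan distance separates: Σwᵢ(|x−xᵢ|+|y−yᵢ|) = Σwᵢ|x−xᵢ| + Σwᵢ|y−yᵢ|, so x and y are optimised independently as 1-D weighted medians.
Total weight W = 583; half = 291.5.
x-coordinate, sorted with cumulative weight:
  x=1 (Beta, w=90) cum 90
  x=5 (Theta, w=55) cum 145
  x=7 (Delta, w=70) cum 215
  x=8 (Gamma, w=50) cum 265
  x=9 (Epsilon, w=125) cum 390  ← median
  x=9 (Zeta, w=90) cum 480
  x=11 (Alpha, w=100) cum 580
  x=14 (Eta, w=3) cum 583
⇒ x* = 9
y-coordinate, sorted with cumulative weight:
  y=4 (Eta, w=3) cum 3
  y=5 (Alpha, w=100) cum 103
  y=5 (Theta, w=55) cum 158
  y=6 (Beta, w=90) cum 248
  y=13 (Epsilon, w=125) cum 373  ← median
  y=14 (Zeta, w=90) cum 463
  y=19 (Delta, w=70) cum 533
  y=20 (Gamma, w=50) cum 583
⇒ y* = 13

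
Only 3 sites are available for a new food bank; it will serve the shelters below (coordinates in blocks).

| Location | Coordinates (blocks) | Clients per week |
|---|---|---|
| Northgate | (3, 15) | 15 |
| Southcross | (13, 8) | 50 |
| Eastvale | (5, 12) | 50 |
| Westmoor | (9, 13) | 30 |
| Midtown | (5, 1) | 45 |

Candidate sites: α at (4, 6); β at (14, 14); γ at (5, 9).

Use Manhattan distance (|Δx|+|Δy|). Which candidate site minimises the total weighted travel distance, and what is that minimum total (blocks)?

Total weighted distance at each candidate:
  α (4, 6): total = 1680
  β (14, 14): total = 2250
  γ (5, 9): total = 1320
Minimum is at γ with total 1320 blocks.

γ, total 1320 blocks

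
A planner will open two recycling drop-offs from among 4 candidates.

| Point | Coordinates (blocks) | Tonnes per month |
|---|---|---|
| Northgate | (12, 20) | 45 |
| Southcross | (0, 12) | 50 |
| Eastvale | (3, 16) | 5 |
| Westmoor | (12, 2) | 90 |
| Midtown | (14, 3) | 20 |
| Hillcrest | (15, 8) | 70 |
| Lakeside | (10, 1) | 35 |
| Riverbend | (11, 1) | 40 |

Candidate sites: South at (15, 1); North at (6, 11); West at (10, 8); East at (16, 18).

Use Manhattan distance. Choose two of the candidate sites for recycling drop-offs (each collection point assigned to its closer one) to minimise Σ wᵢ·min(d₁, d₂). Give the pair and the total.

Evaluate every pair (each demand assigned to the nearer of the two):
  {South, North}: total = 2310
  {South, West}: total = 2510
  {South, East}: total = 2690
  {North, West}: total = 2835
  {West, East}: total = 2860
  {North, East}: total = 4190
Best pair: {South, North} with total 2310.

{South, North}, total 2310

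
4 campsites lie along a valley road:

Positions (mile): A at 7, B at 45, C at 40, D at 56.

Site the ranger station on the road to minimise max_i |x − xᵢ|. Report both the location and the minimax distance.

The 1-center on a line is the midpoint of the two extreme points: leftmost at 7, rightmost at 56.
Optimal location = (7 + 56)/2 = 31.5; maximum distance = (56 − 7)/2 = 24.5.

location 31.5, max distance 24.5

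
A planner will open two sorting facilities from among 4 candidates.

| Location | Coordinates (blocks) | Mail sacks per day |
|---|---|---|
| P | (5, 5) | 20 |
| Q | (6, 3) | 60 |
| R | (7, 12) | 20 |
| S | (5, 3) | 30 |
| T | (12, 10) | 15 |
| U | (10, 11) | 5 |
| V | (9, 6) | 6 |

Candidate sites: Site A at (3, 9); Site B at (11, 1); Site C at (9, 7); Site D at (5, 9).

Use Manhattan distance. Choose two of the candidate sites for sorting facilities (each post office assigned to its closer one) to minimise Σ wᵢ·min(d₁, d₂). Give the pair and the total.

Evaluate every pair (each demand assigned to the nearer of the two):
  {Site C, Site D}: total = 901
  {Site A, Site D}: total = 977
  {Site B, Site D}: total = 977
  {Site A, Site C}: total = 1041
  {Site B, Site C}: total = 1041
  {Site A, Site B}: total = 1157
Best pair: {Site C, Site D} with total 901.

{Site C, Site D}, total 901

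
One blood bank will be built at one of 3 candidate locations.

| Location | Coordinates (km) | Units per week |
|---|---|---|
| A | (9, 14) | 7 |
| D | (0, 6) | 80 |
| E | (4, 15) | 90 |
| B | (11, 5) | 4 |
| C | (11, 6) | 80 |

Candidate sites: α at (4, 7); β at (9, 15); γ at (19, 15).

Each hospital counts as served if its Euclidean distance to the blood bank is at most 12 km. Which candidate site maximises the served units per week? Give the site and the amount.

Coverage radius r = 12 km; a point is covered iff (Δx)²+(Δy)² ≤ 12² = 144.
  α (4, 7): covers {A, D, E, B, C} → 261
  β (9, 15): covers {A, E, B, C} → 181
  γ (19, 15): covers {A} → 7
Maximum coverage at α: 261 units per week.

α, covering 261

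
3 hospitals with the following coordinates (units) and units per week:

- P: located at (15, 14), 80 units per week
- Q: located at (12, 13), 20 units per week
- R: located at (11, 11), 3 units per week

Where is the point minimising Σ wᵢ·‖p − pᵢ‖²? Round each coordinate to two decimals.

The minimiser of Σwᵢ‖p−pᵢ‖² is the weighted centroid p* = (Σwᵢpᵢ)/(Σwᵢ).
Σwᵢ = 103.
Σwᵢxᵢ = 80·15 + 20·12 + 3·11 = 1473.
Σwᵢyᵢ = 80·14 + 20·13 + 3·11 = 1413.
x* = 1473/103 = 14.30, y* = 1413/103 = 13.72.

(14.30, 13.72)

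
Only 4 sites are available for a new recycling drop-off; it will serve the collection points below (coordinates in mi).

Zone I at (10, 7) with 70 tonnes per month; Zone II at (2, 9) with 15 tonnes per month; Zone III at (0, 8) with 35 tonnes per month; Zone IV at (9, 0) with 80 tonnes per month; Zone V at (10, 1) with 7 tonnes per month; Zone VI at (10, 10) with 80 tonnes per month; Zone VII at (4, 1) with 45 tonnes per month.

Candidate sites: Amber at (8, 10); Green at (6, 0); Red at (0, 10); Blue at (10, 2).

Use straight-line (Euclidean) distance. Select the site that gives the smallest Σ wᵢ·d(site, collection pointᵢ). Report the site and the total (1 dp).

Total weighted distance at each candidate:
  Amber (8, 10): total = 2104.0
  Green (6, 0): total = 2293.2
  Red (0, 10): total = 3248.0
  Blue (10, 2): total = 2017.2
Minimum is at Blue with total 2017.2 mi.

Blue, total 2017.2 mi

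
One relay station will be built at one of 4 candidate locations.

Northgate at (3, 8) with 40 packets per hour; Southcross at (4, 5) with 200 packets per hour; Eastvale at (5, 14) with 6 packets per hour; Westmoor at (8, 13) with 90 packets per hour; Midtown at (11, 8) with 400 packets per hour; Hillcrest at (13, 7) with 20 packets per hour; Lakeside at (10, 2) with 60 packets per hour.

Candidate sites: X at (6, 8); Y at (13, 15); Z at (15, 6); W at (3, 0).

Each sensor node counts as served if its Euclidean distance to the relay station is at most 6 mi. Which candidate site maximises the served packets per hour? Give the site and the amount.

Coverage radius r = 6 mi; a point is covered iff (Δx)²+(Δy)² ≤ 6² = 36.
  X (6, 8): covers {Northgate, Southcross, Westmoor, Midtown} → 730
  Y (13, 15): covers {Westmoor} → 90
  Z (15, 6): covers {Midtown, Hillcrest} → 420
  W (3, 0): covers {Southcross} → 200
Maximum coverage at X: 730 packets per hour.

X, covering 730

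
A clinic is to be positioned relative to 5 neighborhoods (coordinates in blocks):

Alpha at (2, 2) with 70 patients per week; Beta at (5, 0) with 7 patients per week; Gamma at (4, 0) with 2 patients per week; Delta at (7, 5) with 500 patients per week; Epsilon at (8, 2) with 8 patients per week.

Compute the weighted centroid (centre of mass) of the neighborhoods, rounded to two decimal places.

(6.38, 4.52)

The minimiser of Σwᵢ‖p−pᵢ‖² is the weighted centroid p* = (Σwᵢpᵢ)/(Σwᵢ).
Σwᵢ = 587.
Σwᵢxᵢ = 70·2 + 7·5 + 2·4 + 500·7 + 8·8 = 3747.
Σwᵢyᵢ = 70·2 + 7·0 + 2·0 + 500·5 + 8·2 = 2656.
x* = 3747/587 = 6.38, y* = 2656/587 = 4.52.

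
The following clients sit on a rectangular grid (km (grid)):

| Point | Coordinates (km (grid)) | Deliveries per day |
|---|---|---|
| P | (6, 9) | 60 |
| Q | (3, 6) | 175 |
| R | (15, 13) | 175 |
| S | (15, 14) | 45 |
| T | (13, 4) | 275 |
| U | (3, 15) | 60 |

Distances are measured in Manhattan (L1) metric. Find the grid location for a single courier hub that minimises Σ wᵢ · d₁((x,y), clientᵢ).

(13, 6)

Manhattan distance separates: Σwᵢ(|x−xᵢ|+|y−yᵢ|) = Σwᵢ|x−xᵢ| + Σwᵢ|y−yᵢ|, so x and y are optimised independently as 1-D weighted medians.
Total weight W = 790; half = 395.
x-coordinate, sorted with cumulative weight:
  x=3 (Q, w=175) cum 175
  x=3 (U, w=60) cum 235
  x=6 (P, w=60) cum 295
  x=13 (T, w=275) cum 570  ← median
  x=15 (R, w=175) cum 745
  x=15 (S, w=45) cum 790
⇒ x* = 13
y-coordinate, sorted with cumulative weight:
  y=4 (T, w=275) cum 275
  y=6 (Q, w=175) cum 450  ← median
  y=9 (P, w=60) cum 510
  y=13 (R, w=175) cum 685
  y=14 (S, w=45) cum 730
  y=15 (U, w=60) cum 790
⇒ y* = 6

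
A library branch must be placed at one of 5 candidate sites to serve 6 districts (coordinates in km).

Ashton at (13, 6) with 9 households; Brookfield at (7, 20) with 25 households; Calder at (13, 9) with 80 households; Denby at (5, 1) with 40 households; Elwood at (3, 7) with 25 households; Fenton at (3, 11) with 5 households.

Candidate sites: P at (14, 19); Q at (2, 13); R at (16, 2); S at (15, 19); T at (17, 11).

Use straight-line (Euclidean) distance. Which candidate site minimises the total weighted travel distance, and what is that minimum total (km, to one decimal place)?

T, total 1810.6 km

Total weighted distance at each candidate:
  P (14, 19): total = 2378.1
  Q (2, 13): total = 1926.8
  R (16, 2): total = 2026.5
  S (15, 19): total = 2455.8
  T (17, 11): total = 1810.6
Minimum is at T with total 1810.6 km.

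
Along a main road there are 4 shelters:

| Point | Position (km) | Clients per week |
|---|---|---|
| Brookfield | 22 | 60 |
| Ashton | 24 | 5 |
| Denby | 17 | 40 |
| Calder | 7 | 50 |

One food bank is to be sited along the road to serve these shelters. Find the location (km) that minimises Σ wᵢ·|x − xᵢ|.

For a sum of weighted absolute distances on a line, the optimum is the weighted median (not the mean). Total weight W = 155; half-weight = 77.5.
Sort by position and accumulate weight:
  km 7 (Calder, w=50) → cum 50
  km 17 (Denby, w=40) → cum 90  ≥ 77.5 → median here
  km 22 (Brookfield, w=60) → cum 150
  km 24 (Ashton, w=5) → cum 155
Optimal location: km 17.

x = 17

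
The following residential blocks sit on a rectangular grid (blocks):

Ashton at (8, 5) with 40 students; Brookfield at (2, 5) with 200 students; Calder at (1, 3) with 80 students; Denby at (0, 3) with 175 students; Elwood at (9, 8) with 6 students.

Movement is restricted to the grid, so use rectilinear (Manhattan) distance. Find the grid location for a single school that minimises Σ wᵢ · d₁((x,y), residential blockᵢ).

Manhattan distance separates: Σwᵢ(|x−xᵢ|+|y−yᵢ|) = Σwᵢ|x−xᵢ| + Σwᵢ|y−yᵢ|, so x and y are optimised independently as 1-D weighted medians.
Total weight W = 501; half = 250.5.
x-coordinate, sorted with cumulative weight:
  x=0 (Denby, w=175) cum 175
  x=1 (Calder, w=80) cum 255  ← median
  x=2 (Brookfield, w=200) cum 455
  x=8 (Ashton, w=40) cum 495
  x=9 (Elwood, w=6) cum 501
⇒ x* = 1
y-coordinate, sorted with cumulative weight:
  y=3 (Calder, w=80) cum 80
  y=3 (Denby, w=175) cum 255  ← median
  y=5 (Ashton, w=40) cum 295
  y=5 (Brookfield, w=200) cum 495
  y=8 (Elwood, w=6) cum 501
⇒ y* = 3

(1, 3)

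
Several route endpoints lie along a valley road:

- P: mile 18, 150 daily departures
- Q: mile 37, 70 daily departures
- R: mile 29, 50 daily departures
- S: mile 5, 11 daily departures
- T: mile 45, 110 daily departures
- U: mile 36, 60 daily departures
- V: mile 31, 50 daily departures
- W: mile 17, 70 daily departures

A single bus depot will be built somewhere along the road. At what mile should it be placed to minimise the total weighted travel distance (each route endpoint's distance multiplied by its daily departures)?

x = 31

For a sum of weighted absolute distances on a line, the optimum is the weighted median (not the mean). Total weight W = 571; half-weight = 285.5.
Sort by position and accumulate weight:
  mile 5 (S, w=11) → cum 11
  mile 17 (W, w=70) → cum 81
  mile 18 (P, w=150) → cum 231
  mile 29 (R, w=50) → cum 281
  mile 31 (V, w=50) → cum 331  ≥ 285.5 → median here
  mile 36 (U, w=60) → cum 391
  mile 37 (Q, w=70) → cum 461
  mile 45 (T, w=110) → cum 571
Optimal location: mile 31.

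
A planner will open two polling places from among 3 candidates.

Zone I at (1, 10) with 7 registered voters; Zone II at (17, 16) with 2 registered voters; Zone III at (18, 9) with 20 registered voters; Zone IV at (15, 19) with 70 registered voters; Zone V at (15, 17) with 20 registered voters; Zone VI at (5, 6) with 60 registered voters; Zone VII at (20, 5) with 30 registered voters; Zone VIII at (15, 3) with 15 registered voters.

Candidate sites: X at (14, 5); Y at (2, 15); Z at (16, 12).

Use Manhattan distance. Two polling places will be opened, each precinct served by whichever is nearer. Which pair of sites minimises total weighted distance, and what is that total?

Evaluate every pair (each demand assigned to the nearer of the two):
  {X, Z}: total = 1734
  {Y, Z}: total = 2032
  {X, Y}: total = 2365
Best pair: {X, Z} with total 1734.

{X, Z}, total 1734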